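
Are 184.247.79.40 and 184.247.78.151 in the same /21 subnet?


Mask: 255.255.248.0
184.247.79.40 AND mask = 184.247.72.0
184.247.78.151 AND mask = 184.247.72.0
Yes, same subnet (184.247.72.0)


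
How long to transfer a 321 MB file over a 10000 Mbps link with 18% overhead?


Effective throughput = 10000 * (1 - 18/100) = 8200 Mbps
File size in Mb = 321 * 8 = 2568 Mb
Time = 2568 / 8200
Time = 0.3132 seconds


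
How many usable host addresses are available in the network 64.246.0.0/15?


Host bits = 32 - 15 = 17
Total addresses = 2^17 = 131072
Usable = total - 2 (network and broadcast)
Usable hosts: 131070


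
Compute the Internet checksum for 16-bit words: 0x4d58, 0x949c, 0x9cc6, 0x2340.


Sum all words (with carry folding):
+ 0x4d58 = 0x4d58
+ 0x949c = 0xe1f4
+ 0x9cc6 = 0x7ebb
+ 0x2340 = 0xa1fb
One's complement: ~0xa1fb
Checksum = 0x5e04


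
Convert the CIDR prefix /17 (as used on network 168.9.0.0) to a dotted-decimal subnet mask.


/17 means 17 network bits, 15 host bits
Binary: 11111111111111111000000000000000
Mask: 255.255.128.0


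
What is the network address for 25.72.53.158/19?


IP:   00011001.01001000.00110101.10011110
Mask: 11111111.11111111.11100000.00000000
AND operation:
Net:  00011001.01001000.00100000.00000000
Network: 25.72.32.0/19


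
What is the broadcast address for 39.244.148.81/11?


Network: 39.224.0.0/11
Host bits = 21
Set all host bits to 1:
Broadcast: 39.255.255.255


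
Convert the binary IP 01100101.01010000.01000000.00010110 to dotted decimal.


01100101 = 101
01010000 = 80
01000000 = 64
00010110 = 22
IP: 101.80.64.22


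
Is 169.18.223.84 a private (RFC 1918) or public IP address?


RFC 1918 private ranges:
  10.0.0.0/8 (10.0.0.0 - 10.255.255.255)
  172.16.0.0/12 (172.16.0.0 - 172.31.255.255)
  192.168.0.0/16 (192.168.0.0 - 192.168.255.255)
Public (not in any RFC 1918 range)


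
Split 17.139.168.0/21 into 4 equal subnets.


New prefix = 21 + 2 = 23
Each subnet has 512 addresses
  17.139.168.0/23
  17.139.170.0/23
  17.139.172.0/23
  17.139.174.0/23
Subnets: 17.139.168.0/23, 17.139.170.0/23, 17.139.172.0/23, 17.139.174.0/23


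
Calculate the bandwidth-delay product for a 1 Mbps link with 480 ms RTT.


BDP = bandwidth * RTT
= 1 Mbps * 480 ms
= 1 * 1e6 * 480 / 1000 bits
= 480000 bits
= 60000 bytes
= 58.5938 KB
BDP = 480000 bits (60000 bytes)


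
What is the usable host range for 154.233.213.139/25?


Network: 154.233.213.128
Broadcast: 154.233.213.255
First usable = network + 1
Last usable = broadcast - 1
Range: 154.233.213.129 to 154.233.213.254


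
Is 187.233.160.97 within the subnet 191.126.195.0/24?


Subnet network: 191.126.195.0
Test IP AND mask: 187.233.160.0
No, 187.233.160.97 is not in 191.126.195.0/24


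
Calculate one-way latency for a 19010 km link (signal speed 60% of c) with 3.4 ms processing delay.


Speed = 0.6 * 3e5 km/s = 180000 km/s
Propagation delay = 19010 / 180000 = 0.1056 s = 105.6111 ms
Processing delay = 3.4 ms
Total one-way latency = 109.0111 ms


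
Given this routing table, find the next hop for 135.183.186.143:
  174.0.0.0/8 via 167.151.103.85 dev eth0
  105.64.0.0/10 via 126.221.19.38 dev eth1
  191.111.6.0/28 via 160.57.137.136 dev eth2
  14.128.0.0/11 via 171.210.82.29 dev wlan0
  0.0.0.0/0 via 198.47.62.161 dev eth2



Longest prefix match for 135.183.186.143:
  /8 174.0.0.0: no
  /10 105.64.0.0: no
  /28 191.111.6.0: no
  /11 14.128.0.0: no
  /0 0.0.0.0: MATCH
Selected: next-hop 198.47.62.161 via eth2 (matched /0)


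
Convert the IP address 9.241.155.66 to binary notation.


9 = 00001001
241 = 11110001
155 = 10011011
66 = 01000010
Binary: 00001001.11110001.10011011.01000010


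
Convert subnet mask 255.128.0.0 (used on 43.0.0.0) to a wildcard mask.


Subnet mask: 255.128.0.0
Wildcard = 255.255.255.255 - subnet mask
255 - 255 = 0
255 - 128 = 127
255 - 0 = 255
255 - 0 = 255
Wildcard: 0.127.255.255


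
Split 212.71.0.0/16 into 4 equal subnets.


New prefix = 16 + 2 = 18
Each subnet has 16384 addresses
  212.71.0.0/18
  212.71.64.0/18
  212.71.128.0/18
  212.71.192.0/18
Subnets: 212.71.0.0/18, 212.71.64.0/18, 212.71.128.0/18, 212.71.192.0/18


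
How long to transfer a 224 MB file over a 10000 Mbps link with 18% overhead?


Effective throughput = 10000 * (1 - 18/100) = 8200 Mbps
File size in Mb = 224 * 8 = 1792 Mb
Time = 1792 / 8200
Time = 0.2185 seconds


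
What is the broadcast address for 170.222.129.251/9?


Network: 170.128.0.0/9
Host bits = 23
Set all host bits to 1:
Broadcast: 170.255.255.255


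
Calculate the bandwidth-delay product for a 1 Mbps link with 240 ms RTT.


BDP = bandwidth * RTT
= 1 Mbps * 240 ms
= 1 * 1e6 * 240 / 1000 bits
= 240000 bits
= 30000 bytes
= 29.2969 KB
BDP = 240000 bits (30000 bytes)


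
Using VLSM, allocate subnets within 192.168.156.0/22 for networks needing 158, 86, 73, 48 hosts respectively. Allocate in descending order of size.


158 hosts -> /24 (254 usable): 192.168.156.0/24
86 hosts -> /25 (126 usable): 192.168.157.0/25
73 hosts -> /25 (126 usable): 192.168.157.128/25
48 hosts -> /26 (62 usable): 192.168.158.0/26
Allocation: 192.168.156.0/24 (158 hosts, 254 usable); 192.168.157.0/25 (86 hosts, 126 usable); 192.168.157.128/25 (73 hosts, 126 usable); 192.168.158.0/26 (48 hosts, 62 usable)


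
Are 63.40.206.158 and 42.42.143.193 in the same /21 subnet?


Mask: 255.255.248.0
63.40.206.158 AND mask = 63.40.200.0
42.42.143.193 AND mask = 42.42.136.0
No, different subnets (63.40.200.0 vs 42.42.136.0)


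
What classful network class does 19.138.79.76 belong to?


First octet: 19
Binary: 00010011
0xxxxxxx -> Class A (1-126)
Class A, default mask 255.0.0.0 (/8)


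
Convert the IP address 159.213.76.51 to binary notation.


159 = 10011111
213 = 11010101
76 = 01001100
51 = 00110011
Binary: 10011111.11010101.01001100.00110011


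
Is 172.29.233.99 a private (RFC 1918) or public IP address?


RFC 1918 private ranges:
  10.0.0.0/8 (10.0.0.0 - 10.255.255.255)
  172.16.0.0/12 (172.16.0.0 - 172.31.255.255)
  192.168.0.0/16 (192.168.0.0 - 192.168.255.255)
Private (in 172.16.0.0/12)


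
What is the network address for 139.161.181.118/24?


IP:   10001011.10100001.10110101.01110110
Mask: 11111111.11111111.11111111.00000000
AND operation:
Net:  10001011.10100001.10110101.00000000
Network: 139.161.181.0/24


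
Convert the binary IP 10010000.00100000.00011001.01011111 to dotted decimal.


10010000 = 144
00100000 = 32
00011001 = 25
01011111 = 95
IP: 144.32.25.95


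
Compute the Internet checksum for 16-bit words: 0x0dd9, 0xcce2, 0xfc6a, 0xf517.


Sum all words (with carry folding):
+ 0x0dd9 = 0x0dd9
+ 0xcce2 = 0xdabb
+ 0xfc6a = 0xd726
+ 0xf517 = 0xcc3e
One's complement: ~0xcc3e
Checksum = 0x33c1


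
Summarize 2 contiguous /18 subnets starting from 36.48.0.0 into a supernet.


Original prefix: /18
Number of subnets: 2 = 2^1
New prefix = 18 - 1 = 17
Supernet: 36.48.0.0/17


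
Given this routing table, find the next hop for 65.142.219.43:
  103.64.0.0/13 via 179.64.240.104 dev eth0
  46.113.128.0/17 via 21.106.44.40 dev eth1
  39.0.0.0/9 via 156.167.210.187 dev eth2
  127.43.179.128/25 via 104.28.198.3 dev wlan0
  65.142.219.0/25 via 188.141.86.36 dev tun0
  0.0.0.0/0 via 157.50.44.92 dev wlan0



Longest prefix match for 65.142.219.43:
  /13 103.64.0.0: no
  /17 46.113.128.0: no
  /9 39.0.0.0: no
  /25 127.43.179.128: no
  /25 65.142.219.0: MATCH
  /0 0.0.0.0: MATCH
Selected: next-hop 188.141.86.36 via tun0 (matched /25)


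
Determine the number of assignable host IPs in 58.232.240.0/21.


Host bits = 32 - 21 = 11
Total addresses = 2^11 = 2048
Usable = total - 2 (network and broadcast)
Usable hosts: 2046


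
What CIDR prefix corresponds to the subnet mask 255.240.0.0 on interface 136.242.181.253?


Binary: 11111111.11110000.00000000.00000000
Count leading 1s
Prefix: /12


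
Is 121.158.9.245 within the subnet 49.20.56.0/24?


Subnet network: 49.20.56.0
Test IP AND mask: 121.158.9.0
No, 121.158.9.245 is not in 49.20.56.0/24


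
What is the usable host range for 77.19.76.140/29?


Network: 77.19.76.136
Broadcast: 77.19.76.143
First usable = network + 1
Last usable = broadcast - 1
Range: 77.19.76.137 to 77.19.76.142


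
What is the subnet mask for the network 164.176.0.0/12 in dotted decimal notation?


/12 means 12 network bits, 20 host bits
Binary: 11111111111100000000000000000000
Mask: 255.240.0.0


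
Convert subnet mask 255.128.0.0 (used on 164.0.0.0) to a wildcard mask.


Subnet mask: 255.128.0.0
Wildcard = 255.255.255.255 - subnet mask
255 - 255 = 0
255 - 128 = 127
255 - 0 = 255
255 - 0 = 255
Wildcard: 0.127.255.255


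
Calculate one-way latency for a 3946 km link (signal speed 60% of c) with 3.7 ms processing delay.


Speed = 0.6 * 3e5 km/s = 180000 km/s
Propagation delay = 3946 / 180000 = 0.0219 s = 21.9222 ms
Processing delay = 3.7 ms
Total one-way latency = 25.6222 ms


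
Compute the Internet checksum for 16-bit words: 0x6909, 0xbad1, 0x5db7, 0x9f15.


Sum all words (with carry folding):
+ 0x6909 = 0x6909
+ 0xbad1 = 0x23db
+ 0x5db7 = 0x8192
+ 0x9f15 = 0x20a8
One's complement: ~0x20a8
Checksum = 0xdf57


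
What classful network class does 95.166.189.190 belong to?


First octet: 95
Binary: 01011111
0xxxxxxx -> Class A (1-126)
Class A, default mask 255.0.0.0 (/8)


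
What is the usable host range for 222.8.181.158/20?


Network: 222.8.176.0
Broadcast: 222.8.191.255
First usable = network + 1
Last usable = broadcast - 1
Range: 222.8.176.1 to 222.8.191.254


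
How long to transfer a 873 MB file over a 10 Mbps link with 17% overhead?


Effective throughput = 10 * (1 - 17/100) = 8.3 Mbps
File size in Mb = 873 * 8 = 6984 Mb
Time = 6984 / 8.3
Time = 841.4458 seconds


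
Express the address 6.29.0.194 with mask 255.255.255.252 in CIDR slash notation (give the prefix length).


Binary: 11111111.11111111.11111111.11111100
Count leading 1s
Prefix: /30


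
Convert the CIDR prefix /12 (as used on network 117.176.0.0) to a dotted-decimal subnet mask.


/12 means 12 network bits, 20 host bits
Binary: 11111111111100000000000000000000
Mask: 255.240.0.0


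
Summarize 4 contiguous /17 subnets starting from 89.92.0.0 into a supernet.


Original prefix: /17
Number of subnets: 4 = 2^2
New prefix = 17 - 2 = 15
Supernet: 89.92.0.0/15


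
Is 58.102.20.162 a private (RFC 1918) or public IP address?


RFC 1918 private ranges:
  10.0.0.0/8 (10.0.0.0 - 10.255.255.255)
  172.16.0.0/12 (172.16.0.0 - 172.31.255.255)
  192.168.0.0/16 (192.168.0.0 - 192.168.255.255)
Public (not in any RFC 1918 range)


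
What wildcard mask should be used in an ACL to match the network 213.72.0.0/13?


Subnet mask: 255.248.0.0
Wildcard = 255.255.255.255 - subnet mask
255 - 255 = 0
255 - 248 = 7
255 - 0 = 255
255 - 0 = 255
Wildcard: 0.7.255.255


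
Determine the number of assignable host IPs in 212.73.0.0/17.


Host bits = 32 - 17 = 15
Total addresses = 2^15 = 32768
Usable = total - 2 (network and broadcast)
Usable hosts: 32766


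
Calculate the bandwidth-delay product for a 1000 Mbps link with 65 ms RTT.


BDP = bandwidth * RTT
= 1000 Mbps * 65 ms
= 1000 * 1e6 * 65 / 1000 bits
= 65000000 bits
= 8125000 bytes
= 7934.5703 KB
BDP = 65000000 bits (8125000 bytes)


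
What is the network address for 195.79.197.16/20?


IP:   11000011.01001111.11000101.00010000
Mask: 11111111.11111111.11110000.00000000
AND operation:
Net:  11000011.01001111.11000000.00000000
Network: 195.79.192.0/20


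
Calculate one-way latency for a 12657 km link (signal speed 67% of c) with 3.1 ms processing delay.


Speed = 0.67 * 3e5 km/s = 201000 km/s
Propagation delay = 12657 / 201000 = 0.063 s = 62.9701 ms
Processing delay = 3.1 ms
Total one-way latency = 66.0701 ms


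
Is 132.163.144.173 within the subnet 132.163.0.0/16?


Subnet network: 132.163.0.0
Test IP AND mask: 132.163.0.0
Yes, 132.163.144.173 is in 132.163.0.0/16


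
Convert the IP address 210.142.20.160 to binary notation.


210 = 11010010
142 = 10001110
20 = 00010100
160 = 10100000
Binary: 11010010.10001110.00010100.10100000


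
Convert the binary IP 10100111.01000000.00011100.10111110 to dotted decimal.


10100111 = 167
01000000 = 64
00011100 = 28
10111110 = 190
IP: 167.64.28.190


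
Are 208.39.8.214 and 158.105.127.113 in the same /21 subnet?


Mask: 255.255.248.0
208.39.8.214 AND mask = 208.39.8.0
158.105.127.113 AND mask = 158.105.120.0
No, different subnets (208.39.8.0 vs 158.105.120.0)


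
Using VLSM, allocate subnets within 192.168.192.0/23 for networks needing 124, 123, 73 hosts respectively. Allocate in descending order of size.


124 hosts -> /25 (126 usable): 192.168.192.0/25
123 hosts -> /25 (126 usable): 192.168.192.128/25
73 hosts -> /25 (126 usable): 192.168.193.0/25
Allocation: 192.168.192.0/25 (124 hosts, 126 usable); 192.168.192.128/25 (123 hosts, 126 usable); 192.168.193.0/25 (73 hosts, 126 usable)


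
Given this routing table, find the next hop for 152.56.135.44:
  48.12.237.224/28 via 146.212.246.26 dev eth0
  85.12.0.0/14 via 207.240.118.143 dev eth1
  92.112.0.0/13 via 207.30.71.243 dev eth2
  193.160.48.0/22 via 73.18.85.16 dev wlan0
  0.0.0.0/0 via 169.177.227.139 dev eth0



Longest prefix match for 152.56.135.44:
  /28 48.12.237.224: no
  /14 85.12.0.0: no
  /13 92.112.0.0: no
  /22 193.160.48.0: no
  /0 0.0.0.0: MATCH
Selected: next-hop 169.177.227.139 via eth0 (matched /0)


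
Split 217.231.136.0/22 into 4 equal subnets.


New prefix = 22 + 2 = 24
Each subnet has 256 addresses
  217.231.136.0/24
  217.231.137.0/24
  217.231.138.0/24
  217.231.139.0/24
Subnets: 217.231.136.0/24, 217.231.137.0/24, 217.231.138.0/24, 217.231.139.0/24


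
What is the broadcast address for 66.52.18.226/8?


Network: 66.0.0.0/8
Host bits = 24
Set all host bits to 1:
Broadcast: 66.255.255.255


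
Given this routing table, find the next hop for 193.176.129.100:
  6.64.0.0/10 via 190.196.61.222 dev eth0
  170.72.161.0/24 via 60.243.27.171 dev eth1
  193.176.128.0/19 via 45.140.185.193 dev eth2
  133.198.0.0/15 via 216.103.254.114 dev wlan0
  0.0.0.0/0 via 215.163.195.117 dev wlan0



Longest prefix match for 193.176.129.100:
  /10 6.64.0.0: no
  /24 170.72.161.0: no
  /19 193.176.128.0: MATCH
  /15 133.198.0.0: no
  /0 0.0.0.0: MATCH
Selected: next-hop 45.140.185.193 via eth2 (matched /19)


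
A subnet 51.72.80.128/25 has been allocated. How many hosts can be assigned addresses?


Host bits = 32 - 25 = 7
Total addresses = 2^7 = 128
Usable = total - 2 (network and broadcast)
Usable hosts: 126


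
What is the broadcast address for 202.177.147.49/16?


Network: 202.177.0.0/16
Host bits = 16
Set all host bits to 1:
Broadcast: 202.177.255.255


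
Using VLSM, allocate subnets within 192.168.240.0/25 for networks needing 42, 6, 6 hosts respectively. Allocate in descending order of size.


42 hosts -> /26 (62 usable): 192.168.240.0/26
6 hosts -> /29 (6 usable): 192.168.240.64/29
6 hosts -> /29 (6 usable): 192.168.240.72/29
Allocation: 192.168.240.0/26 (42 hosts, 62 usable); 192.168.240.64/29 (6 hosts, 6 usable); 192.168.240.72/29 (6 hosts, 6 usable)


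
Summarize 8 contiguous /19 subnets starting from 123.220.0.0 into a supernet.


Original prefix: /19
Number of subnets: 8 = 2^3
New prefix = 19 - 3 = 16
Supernet: 123.220.0.0/16


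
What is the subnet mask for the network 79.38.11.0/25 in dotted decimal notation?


/25 means 25 network bits, 7 host bits
Binary: 11111111111111111111111110000000
Mask: 255.255.255.128


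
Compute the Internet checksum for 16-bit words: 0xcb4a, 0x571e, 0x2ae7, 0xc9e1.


Sum all words (with carry folding):
+ 0xcb4a = 0xcb4a
+ 0x571e = 0x2269
+ 0x2ae7 = 0x4d50
+ 0xc9e1 = 0x1732
One's complement: ~0x1732
Checksum = 0xe8cd


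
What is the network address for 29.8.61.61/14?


IP:   00011101.00001000.00111101.00111101
Mask: 11111111.11111100.00000000.00000000
AND operation:
Net:  00011101.00001000.00000000.00000000
Network: 29.8.0.0/14


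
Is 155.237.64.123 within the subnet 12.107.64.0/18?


Subnet network: 12.107.64.0
Test IP AND mask: 155.237.64.0
No, 155.237.64.123 is not in 12.107.64.0/18


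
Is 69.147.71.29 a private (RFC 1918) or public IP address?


RFC 1918 private ranges:
  10.0.0.0/8 (10.0.0.0 - 10.255.255.255)
  172.16.0.0/12 (172.16.0.0 - 172.31.255.255)
  192.168.0.0/16 (192.168.0.0 - 192.168.255.255)
Public (not in any RFC 1918 range)


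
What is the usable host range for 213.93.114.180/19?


Network: 213.93.96.0
Broadcast: 213.93.127.255
First usable = network + 1
Last usable = broadcast - 1
Range: 213.93.96.1 to 213.93.127.254


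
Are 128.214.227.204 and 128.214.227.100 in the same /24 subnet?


Mask: 255.255.255.0
128.214.227.204 AND mask = 128.214.227.0
128.214.227.100 AND mask = 128.214.227.0
Yes, same subnet (128.214.227.0)


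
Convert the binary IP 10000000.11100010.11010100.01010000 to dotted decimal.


10000000 = 128
11100010 = 226
11010100 = 212
01010000 = 80
IP: 128.226.212.80


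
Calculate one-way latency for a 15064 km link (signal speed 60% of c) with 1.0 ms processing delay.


Speed = 0.6 * 3e5 km/s = 180000 km/s
Propagation delay = 15064 / 180000 = 0.0837 s = 83.6889 ms
Processing delay = 1.0 ms
Total one-way latency = 84.6889 ms


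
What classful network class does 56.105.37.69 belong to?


First octet: 56
Binary: 00111000
0xxxxxxx -> Class A (1-126)
Class A, default mask 255.0.0.0 (/8)


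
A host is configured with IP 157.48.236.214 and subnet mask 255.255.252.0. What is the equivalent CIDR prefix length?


Binary: 11111111.11111111.11111100.00000000
Count leading 1s
Prefix: /22


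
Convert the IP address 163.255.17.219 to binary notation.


163 = 10100011
255 = 11111111
17 = 00010001
219 = 11011011
Binary: 10100011.11111111.00010001.11011011


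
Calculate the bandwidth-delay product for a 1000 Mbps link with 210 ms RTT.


BDP = bandwidth * RTT
= 1000 Mbps * 210 ms
= 1000 * 1e6 * 210 / 1000 bits
= 210000000 bits
= 26250000 bytes
= 25634.7656 KB
BDP = 210000000 bits (26250000 bytes)


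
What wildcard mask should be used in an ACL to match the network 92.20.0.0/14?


Subnet mask: 255.252.0.0
Wildcard = 255.255.255.255 - subnet mask
255 - 255 = 0
255 - 252 = 3
255 - 0 = 255
255 - 0 = 255
Wildcard: 0.3.255.255


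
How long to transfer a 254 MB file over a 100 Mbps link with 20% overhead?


Effective throughput = 100 * (1 - 20/100) = 80 Mbps
File size in Mb = 254 * 8 = 2032 Mb
Time = 2032 / 80
Time = 25.4 seconds


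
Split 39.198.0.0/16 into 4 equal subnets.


New prefix = 16 + 2 = 18
Each subnet has 16384 addresses
  39.198.0.0/18
  39.198.64.0/18
  39.198.128.0/18
  39.198.192.0/18
Subnets: 39.198.0.0/18, 39.198.64.0/18, 39.198.128.0/18, 39.198.192.0/18


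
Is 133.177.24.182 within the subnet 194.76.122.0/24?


Subnet network: 194.76.122.0
Test IP AND mask: 133.177.24.0
No, 133.177.24.182 is not in 194.76.122.0/24


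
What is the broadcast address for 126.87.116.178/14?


Network: 126.84.0.0/14
Host bits = 18
Set all host bits to 1:
Broadcast: 126.87.255.255


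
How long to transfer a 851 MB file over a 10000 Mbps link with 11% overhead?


Effective throughput = 10000 * (1 - 11/100) = 8900 Mbps
File size in Mb = 851 * 8 = 6808 Mb
Time = 6808 / 8900
Time = 0.7649 seconds


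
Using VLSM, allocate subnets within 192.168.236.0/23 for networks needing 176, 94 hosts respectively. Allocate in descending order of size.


176 hosts -> /24 (254 usable): 192.168.236.0/24
94 hosts -> /25 (126 usable): 192.168.237.0/25
Allocation: 192.168.236.0/24 (176 hosts, 254 usable); 192.168.237.0/25 (94 hosts, 126 usable)


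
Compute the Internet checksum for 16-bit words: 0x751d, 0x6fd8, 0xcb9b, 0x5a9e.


Sum all words (with carry folding):
+ 0x751d = 0x751d
+ 0x6fd8 = 0xe4f5
+ 0xcb9b = 0xb091
+ 0x5a9e = 0x0b30
One's complement: ~0x0b30
Checksum = 0xf4cf


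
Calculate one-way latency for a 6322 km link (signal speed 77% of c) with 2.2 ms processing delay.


Speed = 0.77 * 3e5 km/s = 231000 km/s
Propagation delay = 6322 / 231000 = 0.0274 s = 27.368 ms
Processing delay = 2.2 ms
Total one-way latency = 29.568 ms


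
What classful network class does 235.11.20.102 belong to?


First octet: 235
Binary: 11101011
1110xxxx -> Class D (224-239)
Class D (multicast), default mask N/A


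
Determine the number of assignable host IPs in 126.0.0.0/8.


Host bits = 32 - 8 = 24
Total addresses = 2^24 = 16777216
Usable = total - 2 (network and broadcast)
Usable hosts: 16777214


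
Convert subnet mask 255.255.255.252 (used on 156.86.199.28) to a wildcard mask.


Subnet mask: 255.255.255.252
Wildcard = 255.255.255.255 - subnet mask
255 - 255 = 0
255 - 255 = 0
255 - 255 = 0
255 - 252 = 3
Wildcard: 0.0.0.3


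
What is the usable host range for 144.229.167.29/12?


Network: 144.224.0.0
Broadcast: 144.239.255.255
First usable = network + 1
Last usable = broadcast - 1
Range: 144.224.0.1 to 144.239.255.254


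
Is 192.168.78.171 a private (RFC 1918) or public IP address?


RFC 1918 private ranges:
  10.0.0.0/8 (10.0.0.0 - 10.255.255.255)
  172.16.0.0/12 (172.16.0.0 - 172.31.255.255)
  192.168.0.0/16 (192.168.0.0 - 192.168.255.255)
Private (in 192.168.0.0/16)


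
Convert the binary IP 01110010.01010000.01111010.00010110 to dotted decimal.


01110010 = 114
01010000 = 80
01111010 = 122
00010110 = 22
IP: 114.80.122.22


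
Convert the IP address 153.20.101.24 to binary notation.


153 = 10011001
20 = 00010100
101 = 01100101
24 = 00011000
Binary: 10011001.00010100.01100101.00011000


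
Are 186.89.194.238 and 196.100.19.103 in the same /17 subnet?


Mask: 255.255.128.0
186.89.194.238 AND mask = 186.89.128.0
196.100.19.103 AND mask = 196.100.0.0
No, different subnets (186.89.128.0 vs 196.100.0.0)


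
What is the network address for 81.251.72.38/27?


IP:   01010001.11111011.01001000.00100110
Mask: 11111111.11111111.11111111.11100000
AND operation:
Net:  01010001.11111011.01001000.00100000
Network: 81.251.72.32/27


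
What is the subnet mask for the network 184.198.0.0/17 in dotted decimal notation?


/17 means 17 network bits, 15 host bits
Binary: 11111111111111111000000000000000
Mask: 255.255.128.0


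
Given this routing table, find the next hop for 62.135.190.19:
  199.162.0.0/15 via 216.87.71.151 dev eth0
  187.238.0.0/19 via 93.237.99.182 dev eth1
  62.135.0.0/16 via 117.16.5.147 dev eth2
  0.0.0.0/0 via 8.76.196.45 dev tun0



Longest prefix match for 62.135.190.19:
  /15 199.162.0.0: no
  /19 187.238.0.0: no
  /16 62.135.0.0: MATCH
  /0 0.0.0.0: MATCH
Selected: next-hop 117.16.5.147 via eth2 (matched /16)


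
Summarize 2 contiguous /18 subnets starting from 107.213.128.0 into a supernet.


Original prefix: /18
Number of subnets: 2 = 2^1
New prefix = 18 - 1 = 17
Supernet: 107.213.128.0/17


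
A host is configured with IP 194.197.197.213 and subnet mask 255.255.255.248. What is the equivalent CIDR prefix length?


Binary: 11111111.11111111.11111111.11111000
Count leading 1s
Prefix: /29


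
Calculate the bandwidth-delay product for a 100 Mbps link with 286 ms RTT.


BDP = bandwidth * RTT
= 100 Mbps * 286 ms
= 100 * 1e6 * 286 / 1000 bits
= 28600000 bits
= 3575000 bytes
= 3491.2109 KB
BDP = 28600000 bits (3575000 bytes)


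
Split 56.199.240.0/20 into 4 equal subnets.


New prefix = 20 + 2 = 22
Each subnet has 1024 addresses
  56.199.240.0/22
  56.199.244.0/22
  56.199.248.0/22
  56.199.252.0/22
Subnets: 56.199.240.0/22, 56.199.244.0/22, 56.199.248.0/22, 56.199.252.0/22


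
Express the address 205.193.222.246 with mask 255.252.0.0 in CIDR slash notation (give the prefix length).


Binary: 11111111.11111100.00000000.00000000
Count leading 1s
Prefix: /14


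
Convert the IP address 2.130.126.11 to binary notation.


2 = 00000010
130 = 10000010
126 = 01111110
11 = 00001011
Binary: 00000010.10000010.01111110.00001011


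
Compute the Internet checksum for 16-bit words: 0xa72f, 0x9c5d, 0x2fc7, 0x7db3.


Sum all words (with carry folding):
+ 0xa72f = 0xa72f
+ 0x9c5d = 0x438d
+ 0x2fc7 = 0x7354
+ 0x7db3 = 0xf107
One's complement: ~0xf107
Checksum = 0x0ef8


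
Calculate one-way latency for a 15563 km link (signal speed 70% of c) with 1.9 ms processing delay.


Speed = 0.7 * 3e5 km/s = 210000 km/s
Propagation delay = 15563 / 210000 = 0.0741 s = 74.1095 ms
Processing delay = 1.9 ms
Total one-way latency = 76.0095 ms


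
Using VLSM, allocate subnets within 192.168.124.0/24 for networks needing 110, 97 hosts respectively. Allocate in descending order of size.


110 hosts -> /25 (126 usable): 192.168.124.0/25
97 hosts -> /25 (126 usable): 192.168.124.128/25
Allocation: 192.168.124.0/25 (110 hosts, 126 usable); 192.168.124.128/25 (97 hosts, 126 usable)


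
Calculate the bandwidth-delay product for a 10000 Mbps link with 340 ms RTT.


BDP = bandwidth * RTT
= 10000 Mbps * 340 ms
= 10000 * 1e6 * 340 / 1000 bits
= 3400000000 bits
= 425000000 bytes
= 415039.0625 KB
BDP = 3400000000 bits (425000000 bytes)


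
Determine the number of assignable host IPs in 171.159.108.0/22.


Host bits = 32 - 22 = 10
Total addresses = 2^10 = 1024
Usable = total - 2 (network and broadcast)
Usable hosts: 1022


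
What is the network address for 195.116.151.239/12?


IP:   11000011.01110100.10010111.11101111
Mask: 11111111.11110000.00000000.00000000
AND operation:
Net:  11000011.01110000.00000000.00000000
Network: 195.112.0.0/12


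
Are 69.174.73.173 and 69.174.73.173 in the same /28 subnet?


Mask: 255.255.255.240
69.174.73.173 AND mask = 69.174.73.160
69.174.73.173 AND mask = 69.174.73.160
Yes, same subnet (69.174.73.160)


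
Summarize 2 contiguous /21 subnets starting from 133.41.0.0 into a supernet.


Original prefix: /21
Number of subnets: 2 = 2^1
New prefix = 21 - 1 = 20
Supernet: 133.41.0.0/20


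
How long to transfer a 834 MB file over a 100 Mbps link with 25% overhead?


Effective throughput = 100 * (1 - 25/100) = 75 Mbps
File size in Mb = 834 * 8 = 6672 Mb
Time = 6672 / 75
Time = 88.96 seconds


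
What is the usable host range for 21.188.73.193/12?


Network: 21.176.0.0
Broadcast: 21.191.255.255
First usable = network + 1
Last usable = broadcast - 1
Range: 21.176.0.1 to 21.191.255.254


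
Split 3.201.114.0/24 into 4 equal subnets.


New prefix = 24 + 2 = 26
Each subnet has 64 addresses
  3.201.114.0/26
  3.201.114.64/26
  3.201.114.128/26
  3.201.114.192/26
Subnets: 3.201.114.0/26, 3.201.114.64/26, 3.201.114.128/26, 3.201.114.192/26


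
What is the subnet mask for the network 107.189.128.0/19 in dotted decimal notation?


/19 means 19 network bits, 13 host bits
Binary: 11111111111111111110000000000000
Mask: 255.255.224.0


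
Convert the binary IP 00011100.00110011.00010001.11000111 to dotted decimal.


00011100 = 28
00110011 = 51
00010001 = 17
11000111 = 199
IP: 28.51.17.199


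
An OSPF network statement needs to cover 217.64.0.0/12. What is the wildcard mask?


Subnet mask: 255.240.0.0
Wildcard = 255.255.255.255 - subnet mask
255 - 255 = 0
255 - 240 = 15
255 - 0 = 255
255 - 0 = 255
Wildcard: 0.15.255.255


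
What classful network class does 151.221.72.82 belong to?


First octet: 151
Binary: 10010111
10xxxxxx -> Class B (128-191)
Class B, default mask 255.255.0.0 (/16)


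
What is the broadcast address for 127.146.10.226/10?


Network: 127.128.0.0/10
Host bits = 22
Set all host bits to 1:
Broadcast: 127.191.255.255


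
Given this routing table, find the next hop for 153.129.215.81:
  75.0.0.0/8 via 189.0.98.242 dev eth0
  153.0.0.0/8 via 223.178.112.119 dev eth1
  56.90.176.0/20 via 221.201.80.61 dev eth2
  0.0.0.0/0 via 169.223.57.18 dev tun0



Longest prefix match for 153.129.215.81:
  /8 75.0.0.0: no
  /8 153.0.0.0: MATCH
  /20 56.90.176.0: no
  /0 0.0.0.0: MATCH
Selected: next-hop 223.178.112.119 via eth1 (matched /8)


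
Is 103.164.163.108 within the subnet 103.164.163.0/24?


Subnet network: 103.164.163.0
Test IP AND mask: 103.164.163.0
Yes, 103.164.163.108 is in 103.164.163.0/24


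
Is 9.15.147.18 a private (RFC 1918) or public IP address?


RFC 1918 private ranges:
  10.0.0.0/8 (10.0.0.0 - 10.255.255.255)
  172.16.0.0/12 (172.16.0.0 - 172.31.255.255)
  192.168.0.0/16 (192.168.0.0 - 192.168.255.255)
Public (not in any RFC 1918 range)


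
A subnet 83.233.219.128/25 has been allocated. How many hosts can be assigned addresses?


Host bits = 32 - 25 = 7
Total addresses = 2^7 = 128
Usable = total - 2 (network and broadcast)
Usable hosts: 126


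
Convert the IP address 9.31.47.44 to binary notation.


9 = 00001001
31 = 00011111
47 = 00101111
44 = 00101100
Binary: 00001001.00011111.00101111.00101100


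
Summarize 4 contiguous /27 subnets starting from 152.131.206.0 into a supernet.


Original prefix: /27
Number of subnets: 4 = 2^2
New prefix = 27 - 2 = 25
Supernet: 152.131.206.0/25


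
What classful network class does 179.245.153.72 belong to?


First octet: 179
Binary: 10110011
10xxxxxx -> Class B (128-191)
Class B, default mask 255.255.0.0 (/16)


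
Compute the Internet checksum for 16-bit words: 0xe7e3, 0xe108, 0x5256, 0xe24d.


Sum all words (with carry folding):
+ 0xe7e3 = 0xe7e3
+ 0xe108 = 0xc8ec
+ 0x5256 = 0x1b43
+ 0xe24d = 0xfd90
One's complement: ~0xfd90
Checksum = 0x026f


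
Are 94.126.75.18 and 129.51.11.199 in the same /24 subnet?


Mask: 255.255.255.0
94.126.75.18 AND mask = 94.126.75.0
129.51.11.199 AND mask = 129.51.11.0
No, different subnets (94.126.75.0 vs 129.51.11.0)


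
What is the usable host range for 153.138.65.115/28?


Network: 153.138.65.112
Broadcast: 153.138.65.127
First usable = network + 1
Last usable = broadcast - 1
Range: 153.138.65.113 to 153.138.65.126


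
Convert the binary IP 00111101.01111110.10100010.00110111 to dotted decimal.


00111101 = 61
01111110 = 126
10100010 = 162
00110111 = 55
IP: 61.126.162.55


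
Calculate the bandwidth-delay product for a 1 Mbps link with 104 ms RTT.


BDP = bandwidth * RTT
= 1 Mbps * 104 ms
= 1 * 1e6 * 104 / 1000 bits
= 104000 bits
= 13000 bytes
= 12.6953 KB
BDP = 104000 bits (13000 bytes)


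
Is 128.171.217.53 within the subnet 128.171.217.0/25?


Subnet network: 128.171.217.0
Test IP AND mask: 128.171.217.0
Yes, 128.171.217.53 is in 128.171.217.0/25


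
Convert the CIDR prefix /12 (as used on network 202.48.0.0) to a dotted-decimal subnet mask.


/12 means 12 network bits, 20 host bits
Binary: 11111111111100000000000000000000
Mask: 255.240.0.0


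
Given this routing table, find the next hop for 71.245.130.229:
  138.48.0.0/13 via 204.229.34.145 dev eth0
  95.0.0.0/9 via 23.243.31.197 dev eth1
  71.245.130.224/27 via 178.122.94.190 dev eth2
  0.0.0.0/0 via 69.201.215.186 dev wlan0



Longest prefix match for 71.245.130.229:
  /13 138.48.0.0: no
  /9 95.0.0.0: no
  /27 71.245.130.224: MATCH
  /0 0.0.0.0: MATCH
Selected: next-hop 178.122.94.190 via eth2 (matched /27)


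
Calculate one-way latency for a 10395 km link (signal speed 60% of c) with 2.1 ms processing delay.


Speed = 0.6 * 3e5 km/s = 180000 km/s
Propagation delay = 10395 / 180000 = 0.0578 s = 57.75 ms
Processing delay = 2.1 ms
Total one-way latency = 59.85 ms


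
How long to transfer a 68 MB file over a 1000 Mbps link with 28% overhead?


Effective throughput = 1000 * (1 - 28/100) = 720 Mbps
File size in Mb = 68 * 8 = 544 Mb
Time = 544 / 720
Time = 0.7556 seconds


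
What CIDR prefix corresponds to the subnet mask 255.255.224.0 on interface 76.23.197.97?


Binary: 11111111.11111111.11100000.00000000
Count leading 1s
Prefix: /19


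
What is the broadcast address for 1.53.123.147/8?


Network: 1.0.0.0/8
Host bits = 24
Set all host bits to 1:
Broadcast: 1.255.255.255


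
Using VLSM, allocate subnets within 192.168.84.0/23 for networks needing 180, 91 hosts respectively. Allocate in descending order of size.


180 hosts -> /24 (254 usable): 192.168.84.0/24
91 hosts -> /25 (126 usable): 192.168.85.0/25
Allocation: 192.168.84.0/24 (180 hosts, 254 usable); 192.168.85.0/25 (91 hosts, 126 usable)


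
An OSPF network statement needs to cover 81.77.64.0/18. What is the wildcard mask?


Subnet mask: 255.255.192.0
Wildcard = 255.255.255.255 - subnet mask
255 - 255 = 0
255 - 255 = 0
255 - 192 = 63
255 - 0 = 255
Wildcard: 0.0.63.255


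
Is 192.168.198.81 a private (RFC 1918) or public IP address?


RFC 1918 private ranges:
  10.0.0.0/8 (10.0.0.0 - 10.255.255.255)
  172.16.0.0/12 (172.16.0.0 - 172.31.255.255)
  192.168.0.0/16 (192.168.0.0 - 192.168.255.255)
Private (in 192.168.0.0/16)


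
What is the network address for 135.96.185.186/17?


IP:   10000111.01100000.10111001.10111010
Mask: 11111111.11111111.10000000.00000000
AND operation:
Net:  10000111.01100000.10000000.00000000
Network: 135.96.128.0/17


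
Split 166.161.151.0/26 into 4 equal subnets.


New prefix = 26 + 2 = 28
Each subnet has 16 addresses
  166.161.151.0/28
  166.161.151.16/28
  166.161.151.32/28
  166.161.151.48/28
Subnets: 166.161.151.0/28, 166.161.151.16/28, 166.161.151.32/28, 166.161.151.48/28


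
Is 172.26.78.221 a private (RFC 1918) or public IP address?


RFC 1918 private ranges:
  10.0.0.0/8 (10.0.0.0 - 10.255.255.255)
  172.16.0.0/12 (172.16.0.0 - 172.31.255.255)
  192.168.0.0/16 (192.168.0.0 - 192.168.255.255)
Private (in 172.16.0.0/12)


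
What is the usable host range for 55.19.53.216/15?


Network: 55.18.0.0
Broadcast: 55.19.255.255
First usable = network + 1
Last usable = broadcast - 1
Range: 55.18.0.1 to 55.19.255.254


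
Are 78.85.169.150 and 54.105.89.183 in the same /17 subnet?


Mask: 255.255.128.0
78.85.169.150 AND mask = 78.85.128.0
54.105.89.183 AND mask = 54.105.0.0
No, different subnets (78.85.128.0 vs 54.105.0.0)


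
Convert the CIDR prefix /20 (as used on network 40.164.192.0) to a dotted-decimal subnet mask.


/20 means 20 network bits, 12 host bits
Binary: 11111111111111111111000000000000
Mask: 255.255.240.0


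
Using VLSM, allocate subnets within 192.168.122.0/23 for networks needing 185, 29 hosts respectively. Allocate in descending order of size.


185 hosts -> /24 (254 usable): 192.168.122.0/24
29 hosts -> /27 (30 usable): 192.168.123.0/27
Allocation: 192.168.122.0/24 (185 hosts, 254 usable); 192.168.123.0/27 (29 hosts, 30 usable)


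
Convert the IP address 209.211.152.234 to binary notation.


209 = 11010001
211 = 11010011
152 = 10011000
234 = 11101010
Binary: 11010001.11010011.10011000.11101010


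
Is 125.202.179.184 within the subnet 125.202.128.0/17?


Subnet network: 125.202.128.0
Test IP AND mask: 125.202.128.0
Yes, 125.202.179.184 is in 125.202.128.0/17


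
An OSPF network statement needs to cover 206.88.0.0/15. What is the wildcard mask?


Subnet mask: 255.254.0.0
Wildcard = 255.255.255.255 - subnet mask
255 - 255 = 0
255 - 254 = 1
255 - 0 = 255
255 - 0 = 255
Wildcard: 0.1.255.255


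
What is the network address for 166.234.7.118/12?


IP:   10100110.11101010.00000111.01110110
Mask: 11111111.11110000.00000000.00000000
AND operation:
Net:  10100110.11100000.00000000.00000000
Network: 166.224.0.0/12


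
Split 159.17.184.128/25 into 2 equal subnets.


New prefix = 25 + 1 = 26
Each subnet has 64 addresses
  159.17.184.128/26
  159.17.184.192/26
Subnets: 159.17.184.128/26, 159.17.184.192/26


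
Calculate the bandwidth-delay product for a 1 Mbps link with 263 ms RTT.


BDP = bandwidth * RTT
= 1 Mbps * 263 ms
= 1 * 1e6 * 263 / 1000 bits
= 263000 bits
= 32875 bytes
= 32.1045 KB
BDP = 263000 bits (32875 bytes)


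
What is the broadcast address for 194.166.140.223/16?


Network: 194.166.0.0/16
Host bits = 16
Set all host bits to 1:
Broadcast: 194.166.255.255


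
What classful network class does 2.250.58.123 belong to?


First octet: 2
Binary: 00000010
0xxxxxxx -> Class A (1-126)
Class A, default mask 255.0.0.0 (/8)


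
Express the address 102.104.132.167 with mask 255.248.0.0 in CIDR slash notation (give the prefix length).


Binary: 11111111.11111000.00000000.00000000
Count leading 1s
Prefix: /13


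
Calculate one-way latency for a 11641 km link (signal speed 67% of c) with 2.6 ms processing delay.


Speed = 0.67 * 3e5 km/s = 201000 km/s
Propagation delay = 11641 / 201000 = 0.0579 s = 57.9154 ms
Processing delay = 2.6 ms
Total one-way latency = 60.5154 ms


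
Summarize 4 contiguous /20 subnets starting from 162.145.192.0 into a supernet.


Original prefix: /20
Number of subnets: 4 = 2^2
New prefix = 20 - 2 = 18
Supernet: 162.145.192.0/18


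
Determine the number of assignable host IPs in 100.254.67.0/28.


Host bits = 32 - 28 = 4
Total addresses = 2^4 = 16
Usable = total - 2 (network and broadcast)
Usable hosts: 14


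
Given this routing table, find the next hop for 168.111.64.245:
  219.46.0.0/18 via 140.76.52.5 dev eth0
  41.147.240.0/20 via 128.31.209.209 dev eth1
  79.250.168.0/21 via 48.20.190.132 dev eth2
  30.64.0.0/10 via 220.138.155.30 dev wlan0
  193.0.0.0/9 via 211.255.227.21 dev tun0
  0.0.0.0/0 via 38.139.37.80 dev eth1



Longest prefix match for 168.111.64.245:
  /18 219.46.0.0: no
  /20 41.147.240.0: no
  /21 79.250.168.0: no
  /10 30.64.0.0: no
  /9 193.0.0.0: no
  /0 0.0.0.0: MATCH
Selected: next-hop 38.139.37.80 via eth1 (matched /0)


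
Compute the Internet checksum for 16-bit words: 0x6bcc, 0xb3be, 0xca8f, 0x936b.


Sum all words (with carry folding):
+ 0x6bcc = 0x6bcc
+ 0xb3be = 0x1f8b
+ 0xca8f = 0xea1a
+ 0x936b = 0x7d86
One's complement: ~0x7d86
Checksum = 0x8279


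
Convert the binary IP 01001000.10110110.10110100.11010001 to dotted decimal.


01001000 = 72
10110110 = 182
10110100 = 180
11010001 = 209
IP: 72.182.180.209


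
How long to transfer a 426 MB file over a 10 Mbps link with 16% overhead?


Effective throughput = 10 * (1 - 16/100) = 8.4 Mbps
File size in Mb = 426 * 8 = 3408 Mb
Time = 3408 / 8.4
Time = 405.7143 seconds


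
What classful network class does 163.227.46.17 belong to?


First octet: 163
Binary: 10100011
10xxxxxx -> Class B (128-191)
Class B, default mask 255.255.0.0 (/16)


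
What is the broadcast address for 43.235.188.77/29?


Network: 43.235.188.72/29
Host bits = 3
Set all host bits to 1:
Broadcast: 43.235.188.79


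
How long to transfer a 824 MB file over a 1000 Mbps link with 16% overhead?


Effective throughput = 1000 * (1 - 16/100) = 840 Mbps
File size in Mb = 824 * 8 = 6592 Mb
Time = 6592 / 840
Time = 7.8476 seconds


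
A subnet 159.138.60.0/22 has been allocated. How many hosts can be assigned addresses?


Host bits = 32 - 22 = 10
Total addresses = 2^10 = 1024
Usable = total - 2 (network and broadcast)
Usable hosts: 1022


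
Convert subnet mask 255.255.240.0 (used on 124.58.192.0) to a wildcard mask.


Subnet mask: 255.255.240.0
Wildcard = 255.255.255.255 - subnet mask
255 - 255 = 0
255 - 255 = 0
255 - 240 = 15
255 - 0 = 255
Wildcard: 0.0.15.255


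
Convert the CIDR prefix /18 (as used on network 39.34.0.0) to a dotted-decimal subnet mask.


/18 means 18 network bits, 14 host bits
Binary: 11111111111111111100000000000000
Mask: 255.255.192.0


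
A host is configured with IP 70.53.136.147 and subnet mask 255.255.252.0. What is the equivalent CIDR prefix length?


Binary: 11111111.11111111.11111100.00000000
Count leading 1s
Prefix: /22


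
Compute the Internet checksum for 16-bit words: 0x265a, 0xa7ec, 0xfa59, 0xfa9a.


Sum all words (with carry folding):
+ 0x265a = 0x265a
+ 0xa7ec = 0xce46
+ 0xfa59 = 0xc8a0
+ 0xfa9a = 0xc33b
One's complement: ~0xc33b
Checksum = 0x3cc4


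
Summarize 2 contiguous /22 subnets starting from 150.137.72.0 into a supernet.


Original prefix: /22
Number of subnets: 2 = 2^1
New prefix = 22 - 1 = 21
Supernet: 150.137.72.0/21
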